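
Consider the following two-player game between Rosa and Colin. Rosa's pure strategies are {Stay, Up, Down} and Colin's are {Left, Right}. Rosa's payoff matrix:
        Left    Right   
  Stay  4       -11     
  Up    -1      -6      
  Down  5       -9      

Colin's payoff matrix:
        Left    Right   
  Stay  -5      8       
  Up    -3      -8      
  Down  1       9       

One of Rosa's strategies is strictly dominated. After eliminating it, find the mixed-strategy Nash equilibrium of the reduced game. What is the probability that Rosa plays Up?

p = 8/13

Rosa's strategy Stay is strictly dominated by Down: 5 > 4 and -9 > -11. Eliminate Stay.
Set Colin's expected payoff from Left equal to that from Right:
  Colin's expected payoff from Left: p·(-3) + (1−p)·1 = -4p + 1
  Colin's expected payoff from Right: p·(-8) + (1−p)·9 = -17p + 9
  -4p + 1 = -17p + 9  ⇒  13p = 8  ⇒  p = 8/13.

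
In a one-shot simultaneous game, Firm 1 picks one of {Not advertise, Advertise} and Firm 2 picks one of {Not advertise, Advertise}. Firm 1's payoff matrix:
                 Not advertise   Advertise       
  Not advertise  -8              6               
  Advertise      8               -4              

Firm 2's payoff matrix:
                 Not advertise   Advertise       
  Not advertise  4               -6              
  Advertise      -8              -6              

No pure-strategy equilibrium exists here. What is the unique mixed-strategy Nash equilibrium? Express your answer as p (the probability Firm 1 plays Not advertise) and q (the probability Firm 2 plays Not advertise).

For Firm 2 to be willing to mix, Firm 2 must be indifferent between Not advertise and Advertise, which pins down Firm 1's mix.
  Firm 2's payoff from Not advertise: p·4 + (1−p)·(-8) = 12p - 8
  Firm 2's payoff from Advertise: p·(-6) + (1−p)·(-6) = -6
  12p - 8 = -6  ⇒  12p = 2  ⇒  p = 1/6.
Firm 1's indifference between Not advertise and Advertise determines Firm 2's mixing probability q:
  Firm 1's payoff to Not advertise: q·(-8) + (1−q)·6 = -14q + 6
  Firm 1's payoff to Advertise: q·8 + (1−q)·(-4) = 12q - 4
  -14q + 6 = 12q - 4  ⇒  -26q = -10  ⇒  q = 5/13.

p = 1/6, q = 5/13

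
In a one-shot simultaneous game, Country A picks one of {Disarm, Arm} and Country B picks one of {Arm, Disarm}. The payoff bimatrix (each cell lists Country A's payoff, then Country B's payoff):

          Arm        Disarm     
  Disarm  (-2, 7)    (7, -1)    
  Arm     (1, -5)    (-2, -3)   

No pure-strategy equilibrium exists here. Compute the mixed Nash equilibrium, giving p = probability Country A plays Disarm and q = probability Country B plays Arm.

Country A's mix must leave Country B indifferent between Arm and Disarm.
  Country B's payoff to Arm: p·7 + (1−p)·(-5) = 12p - 5
  Country B's payoff to Disarm: p·(-1) + (1−p)·(-3) = 2p - 3
  12p - 5 = 2p - 3  ⇒  10p = 2  ⇒  p = 1/5.
Country B's mix must leave Country A indifferent between Disarm and Arm.
  Country A's payoff from Disarm: q·(-2) + (1−q)·7 = -9q + 7
  Country A's payoff from Arm: q·1 + (1−q)·(-2) = 3q - 2
  -9q + 7 = 3q - 2  ⇒  -12q = -9  ⇒  q = 3/4.

p = 1/5, q = 3/4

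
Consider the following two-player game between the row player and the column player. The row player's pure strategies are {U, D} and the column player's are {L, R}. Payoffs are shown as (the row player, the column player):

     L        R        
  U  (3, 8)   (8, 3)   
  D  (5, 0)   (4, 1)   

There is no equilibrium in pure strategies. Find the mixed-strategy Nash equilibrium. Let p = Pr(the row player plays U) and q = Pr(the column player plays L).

Set the column player's expected payoff from L equal to that from R:
  the column player's payoff to L: p·8 + (1−p)·0 = 8p
  the column player's payoff to R: p·3 + (1−p)·1 = 2p + 1
  8p = 2p + 1  ⇒  6p = 1  ⇒  p = 1/6.
The column player's mix must leave the row player indifferent between U and D.
  the row player's payoff from U: q·3 + (1−q)·8 = -5q + 8
  the row player's payoff from D: q·5 + (1−q)·4 = q + 4
  -5q + 8 = q + 4  ⇒  -6q = -4  ⇒  q = 2/3.

p = 1/6, q = 2/3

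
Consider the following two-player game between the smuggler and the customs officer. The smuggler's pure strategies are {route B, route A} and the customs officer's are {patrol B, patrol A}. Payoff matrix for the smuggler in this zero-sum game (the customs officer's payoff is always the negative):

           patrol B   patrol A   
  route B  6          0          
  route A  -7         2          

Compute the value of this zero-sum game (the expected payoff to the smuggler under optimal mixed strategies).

The customs officer's mix must leave the smuggler indifferent between route B and route A.
  the smuggler's payoff to route B: q·6 + (1−q)·0 = 6q
  the smuggler's payoff to route A: q·(-7) + (1−q)·2 = -9q + 2
  6q = -9q + 2  ⇒  15q = 2  ⇒  q = 2/15.
The value is the smuggler's expected payoff against this mix (using route B): (2/15)·6 + (13/15)·0 = 4/5.

v = 4/5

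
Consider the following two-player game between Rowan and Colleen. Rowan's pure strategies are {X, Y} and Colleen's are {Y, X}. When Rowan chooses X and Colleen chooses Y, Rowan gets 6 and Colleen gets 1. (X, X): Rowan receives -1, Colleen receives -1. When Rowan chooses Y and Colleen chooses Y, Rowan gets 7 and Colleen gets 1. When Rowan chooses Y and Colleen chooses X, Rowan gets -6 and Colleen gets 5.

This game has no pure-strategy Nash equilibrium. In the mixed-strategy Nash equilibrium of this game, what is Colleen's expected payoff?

1

For Colleen to be willing to mix, Colleen must be indifferent between Y and X, which pins down Rowan's mix.
  Colleen's expected payoff from Y: p·1 + (1−p)·1 = 1
  Colleen's expected payoff from X: p·(-1) + (1−p)·5 = -6p + 5
  1 = -6p + 5  ⇒  6p = 4  ⇒  p = 2/3.
At equilibrium Colleen is indifferent across columns, so Colleen's payoff equals the payoff from Y: (2/3)·1 + (1/3)·1 = 1.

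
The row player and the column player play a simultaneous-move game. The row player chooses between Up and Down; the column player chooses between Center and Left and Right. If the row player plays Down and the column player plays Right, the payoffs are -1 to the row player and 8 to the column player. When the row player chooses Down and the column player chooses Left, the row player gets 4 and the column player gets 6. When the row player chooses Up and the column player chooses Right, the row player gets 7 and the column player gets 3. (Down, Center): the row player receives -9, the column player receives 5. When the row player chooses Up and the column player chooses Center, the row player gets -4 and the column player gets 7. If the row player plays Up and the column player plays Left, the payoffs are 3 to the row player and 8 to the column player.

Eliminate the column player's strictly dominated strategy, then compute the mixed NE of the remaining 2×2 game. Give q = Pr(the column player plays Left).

q = 8/9

The column player's strategy Center is strictly dominated by Left: 8 > 7 and 6 > 5. Eliminate Center.
In a mixed equilibrium the row player is indifferent between Up and Down; this condition fixes q.
  the row player's payoff to Up: q·3 + (1−q)·7 = -4q + 7
  the row player's payoff to Down: q·4 + (1−q)·(-1) = 5q - 1
  -4q + 7 = 5q - 1  ⇒  -9q = -8  ⇒  q = 8/9.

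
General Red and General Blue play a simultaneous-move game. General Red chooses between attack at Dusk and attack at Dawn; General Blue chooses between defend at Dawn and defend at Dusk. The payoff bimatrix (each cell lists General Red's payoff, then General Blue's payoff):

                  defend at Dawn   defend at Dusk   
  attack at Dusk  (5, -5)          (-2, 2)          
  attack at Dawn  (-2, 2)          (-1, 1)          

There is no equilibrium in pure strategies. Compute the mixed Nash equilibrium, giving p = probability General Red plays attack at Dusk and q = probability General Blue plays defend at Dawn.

p = 1/8, q = 1/8

General Blue's indifference between defend at Dawn and defend at Dusk determines General Red's mixing probability p:
  General Blue's expected payoff from defend at Dawn: p·(-5) + (1−p)·2 = -7p + 2
  General Blue's expected payoff from defend at Dusk: p·2 + (1−p)·1 = p + 1
  -7p + 2 = p + 1  ⇒  -8p = -1  ⇒  p = 1/8.
General Red's indifference between attack at Dusk and attack at Dawn determines General Blue's mixing probability q:
  General Red's payoff to attack at Dusk: q·5 + (1−q)·(-2) = 7q - 2
  General Red's payoff to attack at Dawn: q·(-2) + (1−q)·(-1) = -q - 1
  7q - 2 = -q - 1  ⇒  8q = 1  ⇒  q = 1/8.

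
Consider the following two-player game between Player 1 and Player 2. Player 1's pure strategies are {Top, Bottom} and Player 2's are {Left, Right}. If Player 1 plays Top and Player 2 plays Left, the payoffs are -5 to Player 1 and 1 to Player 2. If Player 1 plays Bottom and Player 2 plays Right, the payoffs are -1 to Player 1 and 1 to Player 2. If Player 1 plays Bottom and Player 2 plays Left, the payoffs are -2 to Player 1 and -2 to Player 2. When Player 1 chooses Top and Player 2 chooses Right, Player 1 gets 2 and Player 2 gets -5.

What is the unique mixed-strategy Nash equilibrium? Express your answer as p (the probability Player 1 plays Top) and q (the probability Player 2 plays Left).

p = 1/3, q = 1/2

For Player 2 to be willing to mix, Player 2 must be indifferent between Left and Right, which pins down Player 1's mix.
  Player 2's payoff to Left: p·1 + (1−p)·(-2) = 3p - 2
  Player 2's payoff to Right: p·(-5) + (1−p)·1 = -6p + 1
  3p - 2 = -6p + 1  ⇒  9p = 3  ⇒  p = 1/3.
In a mixed equilibrium Player 1 is indifferent between Top and Bottom; this condition fixes q.
  Player 1's expected payoff from Top: q·(-5) + (1−q)·2 = -7q + 2
  Player 1's expected payoff from Bottom: q·(-2) + (1−q)·(-1) = -q - 1
  -7q + 2 = -q - 1  ⇒  -6q = -3  ⇒  q = 1/2.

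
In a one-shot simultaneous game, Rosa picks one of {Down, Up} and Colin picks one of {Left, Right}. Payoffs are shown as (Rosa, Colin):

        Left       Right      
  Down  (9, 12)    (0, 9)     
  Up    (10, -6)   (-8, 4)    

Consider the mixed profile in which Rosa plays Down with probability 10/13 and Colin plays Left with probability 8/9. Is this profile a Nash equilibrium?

Yes

Check Colin's indifference given Rosa's mix p = 10/13:
  payoff from Left = 102/13; payoff from Right = 102/13 — equal.
Check Rosa's indifference given Colin's mix q = 8/9:
  payoff from Down = 8; payoff from Up = 8 — equal.
Both players are indifferent, so neither can profitably deviate.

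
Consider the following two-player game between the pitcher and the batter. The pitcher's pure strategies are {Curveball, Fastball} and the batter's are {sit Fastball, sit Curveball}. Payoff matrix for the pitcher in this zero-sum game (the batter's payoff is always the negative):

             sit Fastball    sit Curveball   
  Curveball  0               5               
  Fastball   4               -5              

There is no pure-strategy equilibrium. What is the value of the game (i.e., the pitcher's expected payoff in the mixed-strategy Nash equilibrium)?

v = 10/7

In a mixed equilibrium the pitcher is indifferent between Curveball and Fastball; this condition fixes q.
  the pitcher's payoff from Curveball: q·0 + (1−q)·5 = -5q + 5
  the pitcher's payoff from Fastball: q·4 + (1−q)·(-5) = 9q - 5
  -5q + 5 = 9q - 5  ⇒  -14q = -10  ⇒  q = 5/7.
The value is the pitcher's expected payoff against this mix (using Curveball): (5/7)·0 + (2/7)·5 = 10/7.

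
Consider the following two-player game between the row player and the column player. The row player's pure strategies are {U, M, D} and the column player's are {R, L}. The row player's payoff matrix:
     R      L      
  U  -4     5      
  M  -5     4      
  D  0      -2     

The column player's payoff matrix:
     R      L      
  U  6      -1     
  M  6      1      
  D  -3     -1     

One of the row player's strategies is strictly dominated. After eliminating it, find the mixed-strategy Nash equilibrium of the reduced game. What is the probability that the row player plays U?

The row player's strategy M is strictly dominated by U: -4 > -5 and 5 > 4. Eliminate M.
The row player's mix must leave the column player indifferent between R and L.
  the column player's payoff to R: p·6 + (1−p)·(-3) = 9p - 3
  the column player's payoff to L: p·(-1) + (1−p)·(-1) = -1
  9p - 3 = -1  ⇒  9p = 2  ⇒  p = 2/9.

p = 2/9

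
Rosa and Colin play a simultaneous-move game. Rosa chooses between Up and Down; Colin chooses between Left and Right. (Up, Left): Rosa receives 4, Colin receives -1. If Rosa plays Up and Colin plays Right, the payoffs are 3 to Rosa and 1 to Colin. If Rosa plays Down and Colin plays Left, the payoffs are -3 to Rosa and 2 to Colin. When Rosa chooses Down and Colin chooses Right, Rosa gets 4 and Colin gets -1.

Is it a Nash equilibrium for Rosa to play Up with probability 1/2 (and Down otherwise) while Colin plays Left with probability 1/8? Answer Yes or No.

No

Given Rosa's mix p = 1/2, Colin's payoff from Left is 1/2 but from Right is 0. Colin strictly prefers Left, so Colin would not mix.
So the proposed profile is not a Nash equilibrium.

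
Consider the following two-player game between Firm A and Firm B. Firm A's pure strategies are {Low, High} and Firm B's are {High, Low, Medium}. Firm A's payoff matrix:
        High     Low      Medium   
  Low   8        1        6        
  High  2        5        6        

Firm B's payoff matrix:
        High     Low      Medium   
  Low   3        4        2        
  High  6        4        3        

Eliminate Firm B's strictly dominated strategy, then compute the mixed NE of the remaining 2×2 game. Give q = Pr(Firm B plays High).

Firm B's strategy Medium is strictly dominated by High: 3 > 2 and 6 > 3. Eliminate Medium.
In a mixed equilibrium Firm A is indifferent between Low and High; this condition fixes q.
  Firm A's payoff to Low: q·8 + (1−q)·1 = 7q + 1
  Firm A's payoff to High: q·2 + (1−q)·5 = -3q + 5
  7q + 1 = -3q + 5  ⇒  10q = 4  ⇒  q = 2/5.

q = 2/5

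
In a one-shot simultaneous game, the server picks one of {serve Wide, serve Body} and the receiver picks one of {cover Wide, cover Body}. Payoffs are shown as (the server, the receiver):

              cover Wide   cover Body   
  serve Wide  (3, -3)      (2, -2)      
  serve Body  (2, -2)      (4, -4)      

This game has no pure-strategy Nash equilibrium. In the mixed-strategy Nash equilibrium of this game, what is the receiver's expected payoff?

-8/3

The receiver's indifference between cover Wide and cover Body determines the server's mixing probability p:
  the receiver's expected payoff from cover Wide: p·(-3) + (1−p)·(-2) = -p - 2
  the receiver's expected payoff from cover Body: p·(-2) + (1−p)·(-4) = 2p - 4
  -p - 2 = 2p - 4  ⇒  -3p = -2  ⇒  p = 2/3.
At equilibrium the receiver is indifferent across columns, so the receiver's payoff equals the payoff from cover Wide: (2/3)·(-3) + (1/3)·(-2) = -8/3.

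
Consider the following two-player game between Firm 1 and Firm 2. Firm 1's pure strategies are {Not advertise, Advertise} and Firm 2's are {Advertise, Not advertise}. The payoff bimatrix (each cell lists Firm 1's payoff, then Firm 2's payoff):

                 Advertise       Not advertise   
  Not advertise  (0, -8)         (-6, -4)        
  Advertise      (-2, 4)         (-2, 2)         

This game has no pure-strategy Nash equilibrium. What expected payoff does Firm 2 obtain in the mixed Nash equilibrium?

Firm 2's indifference between Advertise and Not advertise determines Firm 1's mixing probability p:
  Firm 2's payoff to Advertise: p·(-8) + (1−p)·4 = -12p + 4
  Firm 2's payoff to Not advertise: p·(-4) + (1−p)·2 = -6p + 2
  -12p + 4 = -6p + 2  ⇒  -6p = -2  ⇒  p = 1/3.
At equilibrium Firm 2 is indifferent across columns, so Firm 2's payoff equals the payoff from Advertise: (1/3)·(-8) + (2/3)·4 = 0.

0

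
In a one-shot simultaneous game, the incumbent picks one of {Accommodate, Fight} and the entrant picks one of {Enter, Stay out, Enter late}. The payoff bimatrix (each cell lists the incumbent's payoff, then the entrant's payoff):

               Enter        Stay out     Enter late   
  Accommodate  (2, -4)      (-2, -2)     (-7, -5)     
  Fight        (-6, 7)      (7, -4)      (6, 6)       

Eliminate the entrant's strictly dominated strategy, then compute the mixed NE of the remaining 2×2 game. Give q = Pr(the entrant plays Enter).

q = 9/17

The entrant's strategy Enter late is strictly dominated by Enter: -4 > -5 and 7 > 6. Eliminate Enter late.
For the incumbent to be willing to mix, the incumbent must be indifferent between Accommodate and Fight, which pins down the entrant's mix.
  the incumbent's payoff from Accommodate: q·2 + (1−q)·(-2) = 4q - 2
  the incumbent's payoff from Fight: q·(-6) + (1−q)·7 = -13q + 7
  4q - 2 = -13q + 7  ⇒  17q = 9  ⇒  q = 9/17.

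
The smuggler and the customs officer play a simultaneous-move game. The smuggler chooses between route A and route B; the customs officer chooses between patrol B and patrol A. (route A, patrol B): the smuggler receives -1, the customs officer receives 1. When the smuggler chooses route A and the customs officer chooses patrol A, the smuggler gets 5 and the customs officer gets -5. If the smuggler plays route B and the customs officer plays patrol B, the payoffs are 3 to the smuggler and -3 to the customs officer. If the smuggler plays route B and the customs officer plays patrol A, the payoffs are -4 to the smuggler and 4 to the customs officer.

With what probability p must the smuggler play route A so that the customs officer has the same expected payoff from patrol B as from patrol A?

The customs officer's indifference between patrol B and patrol A determines the smuggler's mixing probability p:
  the customs officer's expected payoff from patrol B: p·1 + (1−p)·(-3) = 4p - 3
  the customs officer's expected payoff from patrol A: p·(-5) + (1−p)·4 = -9p + 4
  4p - 3 = -9p + 4  ⇒  13p = 7  ⇒  p = 7/13.

p = 7/13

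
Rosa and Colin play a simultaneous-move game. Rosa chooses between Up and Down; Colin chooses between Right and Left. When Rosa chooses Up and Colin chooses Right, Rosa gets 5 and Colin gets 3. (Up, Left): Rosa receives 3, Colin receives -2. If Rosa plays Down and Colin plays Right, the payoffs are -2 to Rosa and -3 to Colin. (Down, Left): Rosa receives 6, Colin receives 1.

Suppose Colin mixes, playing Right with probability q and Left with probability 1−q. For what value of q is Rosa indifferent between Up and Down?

For Rosa to be willing to mix, Rosa must be indifferent between Up and Down, which pins down Colin's mix.
  Rosa's expected payoff from Up: q·5 + (1−q)·3 = 2q + 3
  Rosa's expected payoff from Down: q·(-2) + (1−q)·6 = -8q + 6
  2q + 3 = -8q + 6  ⇒  10q = 3  ⇒  q = 3/10.

q = 3/10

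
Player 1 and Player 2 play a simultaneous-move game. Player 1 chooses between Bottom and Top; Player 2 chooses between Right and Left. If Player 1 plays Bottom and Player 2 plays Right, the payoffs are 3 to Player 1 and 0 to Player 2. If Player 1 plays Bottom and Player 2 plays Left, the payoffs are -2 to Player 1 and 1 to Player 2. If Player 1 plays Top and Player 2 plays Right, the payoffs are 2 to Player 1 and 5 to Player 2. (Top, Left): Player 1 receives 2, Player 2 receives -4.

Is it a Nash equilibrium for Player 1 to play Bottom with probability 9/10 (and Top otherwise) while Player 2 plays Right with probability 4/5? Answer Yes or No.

Yes

Check Player 2's indifference given Player 1's mix p = 9/10:
  payoff from Right = 1/2; payoff from Left = 1/2 — equal.
Check Player 1's indifference given Player 2's mix q = 4/5:
  payoff from Bottom = 2; payoff from Top = 2 — equal.
Both players are indifferent, so neither can profitably deviate.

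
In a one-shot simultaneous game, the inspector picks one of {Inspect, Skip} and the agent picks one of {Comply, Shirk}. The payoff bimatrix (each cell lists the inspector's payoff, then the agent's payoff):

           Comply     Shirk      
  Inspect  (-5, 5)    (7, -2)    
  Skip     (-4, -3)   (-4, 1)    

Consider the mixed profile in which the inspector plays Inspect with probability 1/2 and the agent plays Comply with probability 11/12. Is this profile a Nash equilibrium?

No

Given the inspector's mix p = 1/2, the agent's payoff from Comply is 1 but from Shirk is -1/2. The agent strictly prefers Comply, so the agent would not mix.
So the proposed profile is not a Nash equilibrium.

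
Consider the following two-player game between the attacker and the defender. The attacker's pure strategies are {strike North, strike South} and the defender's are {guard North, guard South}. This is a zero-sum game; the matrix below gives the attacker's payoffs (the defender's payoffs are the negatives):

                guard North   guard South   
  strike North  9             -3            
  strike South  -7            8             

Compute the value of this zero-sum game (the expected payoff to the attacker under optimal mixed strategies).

The defender's mix must leave the attacker indifferent between strike North and strike South.
  the attacker's expected payoff from strike North: q·9 + (1−q)·(-3) = 12q - 3
  the attacker's expected payoff from strike South: q·(-7) + (1−q)·8 = -15q + 8
  12q - 3 = -15q + 8  ⇒  27q = 11  ⇒  q = 11/27.
The value is the attacker's expected payoff against this mix (using strike North): (11/27)·9 + (16/27)·(-3) = 17/9.

v = 17/9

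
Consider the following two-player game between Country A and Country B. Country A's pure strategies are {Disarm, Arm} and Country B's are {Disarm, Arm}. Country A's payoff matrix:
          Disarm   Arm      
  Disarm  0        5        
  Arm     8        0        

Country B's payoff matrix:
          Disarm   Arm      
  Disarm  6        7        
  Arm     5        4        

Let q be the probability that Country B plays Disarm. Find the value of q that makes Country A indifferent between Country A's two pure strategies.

q = 5/13

Country A's indifference between Disarm and Arm determines Country B's mixing probability q:
  Country A's payoff to Disarm: q·0 + (1−q)·5 = -5q + 5
  Country A's payoff to Arm: q·8 + (1−q)·0 = 8q
  -5q + 5 = 8q  ⇒  -13q = -5  ⇒  q = 5/13.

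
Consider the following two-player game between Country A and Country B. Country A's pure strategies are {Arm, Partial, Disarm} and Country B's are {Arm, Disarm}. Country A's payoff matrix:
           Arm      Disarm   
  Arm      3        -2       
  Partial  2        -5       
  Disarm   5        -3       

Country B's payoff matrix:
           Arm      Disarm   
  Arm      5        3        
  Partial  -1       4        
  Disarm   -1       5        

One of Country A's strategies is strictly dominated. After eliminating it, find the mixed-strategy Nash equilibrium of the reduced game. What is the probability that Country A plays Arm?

p = 3/4

Country A's strategy Partial is strictly dominated by Disarm: 5 > 2 and -3 > -5. Eliminate Partial.
Country A's mix must leave Country B indifferent between Arm and Disarm.
  Country B's expected payoff from Arm: p·5 + (1−p)·(-1) = 6p - 1
  Country B's expected payoff from Disarm: p·3 + (1−p)·5 = -2p + 5
  6p - 1 = -2p + 5  ⇒  8p = 6  ⇒  p = 3/4.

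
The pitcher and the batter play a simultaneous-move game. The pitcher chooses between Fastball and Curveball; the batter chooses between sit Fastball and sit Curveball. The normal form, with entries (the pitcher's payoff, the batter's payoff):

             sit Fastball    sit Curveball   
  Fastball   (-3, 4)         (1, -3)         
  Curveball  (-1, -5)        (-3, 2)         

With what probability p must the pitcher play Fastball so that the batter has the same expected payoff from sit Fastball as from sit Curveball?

For the batter to be willing to mix, the batter must be indifferent between sit Fastball and sit Curveball, which pins down the pitcher's mix.
  the batter's payoff from sit Fastball: p·4 + (1−p)·(-5) = 9p - 5
  the batter's payoff from sit Curveball: p·(-3) + (1−p)·2 = -5p + 2
  9p - 5 = -5p + 2  ⇒  14p = 7  ⇒  p = 1/2.

p = 1/2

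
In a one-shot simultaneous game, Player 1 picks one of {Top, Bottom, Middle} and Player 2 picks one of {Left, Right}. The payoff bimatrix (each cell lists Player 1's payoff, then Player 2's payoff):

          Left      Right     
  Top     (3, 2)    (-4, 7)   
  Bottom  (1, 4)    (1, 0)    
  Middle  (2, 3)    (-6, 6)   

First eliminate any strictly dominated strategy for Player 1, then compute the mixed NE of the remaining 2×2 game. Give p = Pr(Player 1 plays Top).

p = 4/9

Player 1's strategy Middle is strictly dominated by Top: 3 > 2 and -4 > -6. Eliminate Middle.
In a mixed equilibrium Player 2 is indifferent between Left and Right; this condition fixes p.
  Player 2's payoff from Left: p·2 + (1−p)·4 = -2p + 4
  Player 2's payoff from Right: p·7 + (1−p)·0 = 7p
  -2p + 4 = 7p  ⇒  -9p = -4  ⇒  p = 4/9.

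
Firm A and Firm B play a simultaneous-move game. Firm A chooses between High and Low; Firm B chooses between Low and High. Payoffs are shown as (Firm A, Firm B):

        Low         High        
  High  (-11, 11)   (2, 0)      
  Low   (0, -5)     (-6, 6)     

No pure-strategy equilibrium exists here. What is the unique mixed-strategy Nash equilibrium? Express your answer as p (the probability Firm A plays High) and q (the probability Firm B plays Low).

p = 1/2, q = 8/19

Firm B's indifference between Low and High determines Firm A's mixing probability p:
  Firm B's expected payoff from Low: p·11 + (1−p)·(-5) = 16p - 5
  Firm B's expected payoff from High: p·0 + (1−p)·6 = -6p + 6
  16p - 5 = -6p + 6  ⇒  22p = 11  ⇒  p = 1/2.
In a mixed equilibrium Firm A is indifferent between High and Low; this condition fixes q.
  Firm A's expected payoff from High: q·(-11) + (1−q)·2 = -13q + 2
  Firm A's expected payoff from Low: q·0 + (1−q)·(-6) = 6q - 6
  -13q + 2 = 6q - 6  ⇒  -19q = -8  ⇒  q = 8/19.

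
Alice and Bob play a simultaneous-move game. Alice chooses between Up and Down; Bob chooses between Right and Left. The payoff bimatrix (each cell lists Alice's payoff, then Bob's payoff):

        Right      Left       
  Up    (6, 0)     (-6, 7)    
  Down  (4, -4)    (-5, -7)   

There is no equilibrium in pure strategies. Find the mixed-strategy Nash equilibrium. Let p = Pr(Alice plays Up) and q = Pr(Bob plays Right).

p = 3/10, q = 1/3

Bob's indifference between Right and Left determines Alice's mixing probability p:
  Bob's payoff to Right: p·0 + (1−p)·(-4) = 4p - 4
  Bob's payoff to Left: p·7 + (1−p)·(-7) = 14p - 7
  4p - 4 = 14p - 7  ⇒  -10p = -3  ⇒  p = 3/10.
Alice's indifference between Up and Down determines Bob's mixing probability q:
  Alice's payoff from Up: q·6 + (1−q)·(-6) = 12q - 6
  Alice's payoff from Down: q·4 + (1−q)·(-5) = 9q - 5
  12q - 6 = 9q - 5  ⇒  3q = 1  ⇒  q = 1/3.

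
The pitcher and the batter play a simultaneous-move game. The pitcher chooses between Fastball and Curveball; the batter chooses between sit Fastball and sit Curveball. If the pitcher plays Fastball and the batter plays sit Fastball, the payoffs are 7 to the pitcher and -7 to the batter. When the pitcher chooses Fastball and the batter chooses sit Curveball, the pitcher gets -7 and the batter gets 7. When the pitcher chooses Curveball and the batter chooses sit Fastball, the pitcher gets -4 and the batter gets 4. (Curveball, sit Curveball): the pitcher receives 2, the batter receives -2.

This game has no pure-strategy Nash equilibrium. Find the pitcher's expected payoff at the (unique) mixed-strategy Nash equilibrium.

For the pitcher to be willing to mix, the pitcher must be indifferent between Fastball and Curveball, which pins down the batter's mix.
  the pitcher's expected payoff from Fastball: q·7 + (1−q)·(-7) = 14q - 7
  the pitcher's expected payoff from Curveball: q·(-4) + (1−q)·2 = -6q + 2
  14q - 7 = -6q + 2  ⇒  20q = 9  ⇒  q = 9/20.
At equilibrium the pitcher is indifferent across rows, so the pitcher's payoff equals the payoff from Fastball: (9/20)·7 + (11/20)·(-7) = -7/10.

-7/10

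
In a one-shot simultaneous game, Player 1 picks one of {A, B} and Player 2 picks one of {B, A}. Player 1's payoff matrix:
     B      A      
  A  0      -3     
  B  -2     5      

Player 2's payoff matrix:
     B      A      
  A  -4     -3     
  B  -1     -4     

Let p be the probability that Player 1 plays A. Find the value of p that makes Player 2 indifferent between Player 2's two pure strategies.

p = 3/4

For Player 2 to be willing to mix, Player 2 must be indifferent between B and A, which pins down Player 1's mix.
  Player 2's payoff from B: p·(-4) + (1−p)·(-1) = -3p - 1
  Player 2's payoff from A: p·(-3) + (1−p)·(-4) = p - 4
  -3p - 1 = p - 4  ⇒  -4p = -3  ⇒  p = 3/4.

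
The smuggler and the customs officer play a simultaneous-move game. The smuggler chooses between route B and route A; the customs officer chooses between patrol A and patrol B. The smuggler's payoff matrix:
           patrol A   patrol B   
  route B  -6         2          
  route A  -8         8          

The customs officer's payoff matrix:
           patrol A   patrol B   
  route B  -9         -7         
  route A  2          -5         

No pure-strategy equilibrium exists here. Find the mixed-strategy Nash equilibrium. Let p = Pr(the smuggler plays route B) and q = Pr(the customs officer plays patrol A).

In a mixed equilibrium the customs officer is indifferent between patrol A and patrol B; this condition fixes p.
  the customs officer's expected payoff from patrol A: p·(-9) + (1−p)·2 = -11p + 2
  the customs officer's expected payoff from patrol B: p·(-7) + (1−p)·(-5) = -2p - 5
  -11p + 2 = -2p - 5  ⇒  -9p = -7  ⇒  p = 7/9.
In a mixed equilibrium the smuggler is indifferent between route B and route A; this condition fixes q.
  the smuggler's payoff from route B: q·(-6) + (1−q)·2 = -8q + 2
  the smuggler's payoff from route A: q·(-8) + (1−q)·8 = -16q + 8
  -8q + 2 = -16q + 8  ⇒  8q = 6  ⇒  q = 3/4.

p = 7/9, q = 3/4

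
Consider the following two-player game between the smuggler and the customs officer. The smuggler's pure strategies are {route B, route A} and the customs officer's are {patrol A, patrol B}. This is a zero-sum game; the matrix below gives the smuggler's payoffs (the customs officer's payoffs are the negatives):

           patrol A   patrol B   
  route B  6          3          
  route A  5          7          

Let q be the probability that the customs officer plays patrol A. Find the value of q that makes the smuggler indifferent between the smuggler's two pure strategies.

In a mixed equilibrium the smuggler is indifferent between route B and route A; this condition fixes q.
  the smuggler's expected payoff from route B: q·6 + (1−q)·3 = 3q + 3
  the smuggler's expected payoff from route A: q·5 + (1−q)·7 = -2q + 7
  3q + 3 = -2q + 7  ⇒  5q = 4  ⇒  q = 4/5.

q = 4/5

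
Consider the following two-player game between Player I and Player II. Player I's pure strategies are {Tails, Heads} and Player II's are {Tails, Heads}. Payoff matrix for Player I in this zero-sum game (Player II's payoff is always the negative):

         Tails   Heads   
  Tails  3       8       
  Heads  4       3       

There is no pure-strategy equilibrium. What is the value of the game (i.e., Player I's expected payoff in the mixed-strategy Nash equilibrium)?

In a mixed equilibrium Player I is indifferent between Tails and Heads; this condition fixes q.
  Player I's payoff to Tails: q·3 + (1−q)·8 = -5q + 8
  Player I's payoff to Heads: q·4 + (1−q)·3 = q + 3
  -5q + 8 = q + 3  ⇒  -6q = -5  ⇒  q = 5/6.
The value is Player I's expected payoff against this mix (using Tails): (5/6)·3 + (1/6)·8 = 23/6.

v = 23/6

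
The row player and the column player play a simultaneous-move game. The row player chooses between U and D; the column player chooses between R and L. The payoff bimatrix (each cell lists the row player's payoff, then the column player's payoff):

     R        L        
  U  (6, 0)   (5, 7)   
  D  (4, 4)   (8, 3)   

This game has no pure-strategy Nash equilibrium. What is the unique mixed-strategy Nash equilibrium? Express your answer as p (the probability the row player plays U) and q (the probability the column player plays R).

p = 1/8, q = 3/5

Set the column player's expected payoff from R equal to that from L:
  the column player's payoff from R: p·0 + (1−p)·4 = -4p + 4
  the column player's payoff from L: p·7 + (1−p)·3 = 4p + 3
  -4p + 4 = 4p + 3  ⇒  -8p = -1  ⇒  p = 1/8.
For the row player to be willing to mix, the row player must be indifferent between U and D, which pins down the column player's mix.
  the row player's payoff from U: q·6 + (1−q)·5 = q + 5
  the row player's payoff from D: q·4 + (1−q)·8 = -4q + 8
  q + 5 = -4q + 8  ⇒  5q = 3  ⇒  q = 3/5.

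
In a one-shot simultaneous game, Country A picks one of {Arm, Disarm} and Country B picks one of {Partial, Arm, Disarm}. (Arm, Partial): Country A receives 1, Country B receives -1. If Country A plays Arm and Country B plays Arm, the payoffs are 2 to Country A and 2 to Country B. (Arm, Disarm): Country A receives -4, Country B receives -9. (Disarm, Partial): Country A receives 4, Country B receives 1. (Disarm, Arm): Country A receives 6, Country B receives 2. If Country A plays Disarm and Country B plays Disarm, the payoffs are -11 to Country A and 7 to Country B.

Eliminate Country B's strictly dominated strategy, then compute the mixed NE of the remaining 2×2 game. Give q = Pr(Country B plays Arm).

Country B's strategy Partial is strictly dominated by Arm: 2 > -1 and 2 > 1. Eliminate Partial.
Country B's mix must leave Country A indifferent between Arm and Disarm.
  Country A's payoff from Arm: q·2 + (1−q)·(-4) = 6q - 4
  Country A's payoff from Disarm: q·6 + (1−q)·(-11) = 17q - 11
  6q - 4 = 17q - 11  ⇒  -11q = -7  ⇒  q = 7/11.

q = 7/11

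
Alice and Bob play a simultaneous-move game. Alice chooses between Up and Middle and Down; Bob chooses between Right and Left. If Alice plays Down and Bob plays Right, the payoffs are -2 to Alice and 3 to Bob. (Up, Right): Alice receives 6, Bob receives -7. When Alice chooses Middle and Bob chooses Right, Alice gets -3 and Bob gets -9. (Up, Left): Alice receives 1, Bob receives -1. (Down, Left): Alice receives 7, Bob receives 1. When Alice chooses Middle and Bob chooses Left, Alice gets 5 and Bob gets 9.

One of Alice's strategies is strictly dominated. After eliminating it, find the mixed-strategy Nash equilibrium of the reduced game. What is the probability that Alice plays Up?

p = 1/4

Alice's strategy Middle is strictly dominated by Down: -2 > -3 and 7 > 5. Eliminate Middle.
Alice's mix must leave Bob indifferent between Right and Left.
  Bob's payoff to Right: p·(-7) + (1−p)·3 = -10p + 3
  Bob's payoff to Left: p·(-1) + (1−p)·1 = -2p + 1
  -10p + 3 = -2p + 1  ⇒  -8p = -2  ⇒  p = 1/4.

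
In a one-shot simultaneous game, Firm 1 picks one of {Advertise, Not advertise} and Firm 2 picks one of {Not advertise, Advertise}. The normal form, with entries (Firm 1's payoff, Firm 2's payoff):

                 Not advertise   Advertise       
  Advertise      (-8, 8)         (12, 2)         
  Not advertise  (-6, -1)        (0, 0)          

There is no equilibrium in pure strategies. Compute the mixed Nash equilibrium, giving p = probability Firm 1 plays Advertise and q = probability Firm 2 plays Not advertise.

p = 1/7, q = 6/7

In a mixed equilibrium Firm 2 is indifferent between Not advertise and Advertise; this condition fixes p.
  Firm 2's payoff from Not advertise: p·8 + (1−p)·(-1) = 9p - 1
  Firm 2's payoff from Advertise: p·2 + (1−p)·0 = 2p
  9p - 1 = 2p  ⇒  7p = 1  ⇒  p = 1/7.
Set Firm 1's expected payoff from Advertise equal to that from Not advertise:
  Firm 1's expected payoff from Advertise: q·(-8) + (1−q)·12 = -20q + 12
  Firm 1's expected payoff from Not advertise: q·(-6) + (1−q)·0 = -6q
  -20q + 12 = -6q  ⇒  -14q = -12  ⇒  q = 6/7.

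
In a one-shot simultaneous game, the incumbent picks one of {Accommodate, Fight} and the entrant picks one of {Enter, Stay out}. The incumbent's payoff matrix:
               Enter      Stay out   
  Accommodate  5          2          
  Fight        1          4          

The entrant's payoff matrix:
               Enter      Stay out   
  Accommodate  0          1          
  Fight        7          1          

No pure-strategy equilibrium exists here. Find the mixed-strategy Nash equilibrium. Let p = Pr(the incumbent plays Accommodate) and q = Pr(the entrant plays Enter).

p = 6/7, q = 1/3

For the entrant to be willing to mix, the entrant must be indifferent between Enter and Stay out, which pins down the incumbent's mix.
  the entrant's payoff to Enter: p·0 + (1−p)·7 = -7p + 7
  the entrant's payoff to Stay out: p·1 + (1−p)·1 = 1
  -7p + 7 = 1  ⇒  -7p = -6  ⇒  p = 6/7.
The entrant's mix must leave the incumbent indifferent between Accommodate and Fight.
  the incumbent's payoff from Accommodate: q·5 + (1−q)·2 = 3q + 2
  the incumbent's payoff from Fight: q·1 + (1−q)·4 = -3q + 4
  3q + 2 = -3q + 4  ⇒  6q = 2  ⇒  q = 1/3.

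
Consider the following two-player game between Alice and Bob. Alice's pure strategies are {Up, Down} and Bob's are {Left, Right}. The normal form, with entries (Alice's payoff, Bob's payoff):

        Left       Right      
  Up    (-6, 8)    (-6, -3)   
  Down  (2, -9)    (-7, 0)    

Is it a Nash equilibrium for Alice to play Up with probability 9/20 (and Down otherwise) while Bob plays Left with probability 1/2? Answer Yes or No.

Given Bob's mix q = 1/2, Alice's payoff from Up is -6 but from Down is -5/2. Alice strictly prefers Down, so Alice would not mix.
So the proposed profile is not a Nash equilibrium.

No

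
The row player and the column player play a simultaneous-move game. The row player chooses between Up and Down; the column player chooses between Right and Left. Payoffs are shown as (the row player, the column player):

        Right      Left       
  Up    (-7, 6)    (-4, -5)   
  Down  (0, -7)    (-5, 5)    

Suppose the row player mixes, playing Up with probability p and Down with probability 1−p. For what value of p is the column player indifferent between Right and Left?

p = 12/23

Set the column player's expected payoff from Right equal to that from Left:
  the column player's expected payoff from Right: p·6 + (1−p)·(-7) = 13p - 7
  the column player's expected payoff from Left: p·(-5) + (1−p)·5 = -10p + 5
  13p - 7 = -10p + 5  ⇒  23p = 12  ⇒  p = 12/23.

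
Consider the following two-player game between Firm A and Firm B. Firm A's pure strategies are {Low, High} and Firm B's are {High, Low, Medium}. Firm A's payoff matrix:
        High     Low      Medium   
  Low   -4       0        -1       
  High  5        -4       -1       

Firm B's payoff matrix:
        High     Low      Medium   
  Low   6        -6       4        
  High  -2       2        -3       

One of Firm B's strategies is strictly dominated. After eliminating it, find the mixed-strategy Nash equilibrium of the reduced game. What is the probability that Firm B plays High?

Firm B's strategy Medium is strictly dominated by High: 6 > 4 and -2 > -3. Eliminate Medium.
Firm A's indifference between Low and High determines Firm B's mixing probability q:
  Firm A's payoff to Low: q·(-4) + (1−q)·0 = -4q
  Firm A's payoff to High: q·5 + (1−q)·(-4) = 9q - 4
  -4q = 9q - 4  ⇒  -13q = -4  ⇒  q = 4/13.

q = 4/13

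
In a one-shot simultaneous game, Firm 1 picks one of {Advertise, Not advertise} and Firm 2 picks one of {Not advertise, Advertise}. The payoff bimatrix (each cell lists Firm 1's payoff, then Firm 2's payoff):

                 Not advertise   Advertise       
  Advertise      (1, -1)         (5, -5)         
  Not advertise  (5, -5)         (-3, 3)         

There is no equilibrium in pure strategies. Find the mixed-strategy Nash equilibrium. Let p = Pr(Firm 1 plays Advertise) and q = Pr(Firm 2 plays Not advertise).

p = 2/3, q = 2/3

Set Firm 2's expected payoff from Not advertise equal to that from Advertise:
  Firm 2's payoff from Not advertise: p·(-1) + (1−p)·(-5) = 4p - 5
  Firm 2's payoff from Advertise: p·(-5) + (1−p)·3 = -8p + 3
  4p - 5 = -8p + 3  ⇒  12p = 8  ⇒  p = 2/3.
Firm 2's mix must leave Firm 1 indifferent between Advertise and Not advertise.
  Firm 1's payoff from Advertise: q·1 + (1−q)·5 = -4q + 5
  Firm 1's payoff from Not advertise: q·5 + (1−q)·(-3) = 8q - 3
  -4q + 5 = 8q - 3  ⇒  -12q = -8  ⇒  q = 2/3.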